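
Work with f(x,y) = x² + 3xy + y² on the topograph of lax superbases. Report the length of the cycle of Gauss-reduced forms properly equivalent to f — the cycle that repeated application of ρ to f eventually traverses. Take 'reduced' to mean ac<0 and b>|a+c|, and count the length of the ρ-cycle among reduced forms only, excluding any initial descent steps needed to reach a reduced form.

D = 5, ⌊√D⌋ = 2
descent: ρ → (1,1,-1)  [lands on river]
river: ρ → (-1,1,1)
ρ-cycle length = 2 (tail of 1 descent step not counted)

2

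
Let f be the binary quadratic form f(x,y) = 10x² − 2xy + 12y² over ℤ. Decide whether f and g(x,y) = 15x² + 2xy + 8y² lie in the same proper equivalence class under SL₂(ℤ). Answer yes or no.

D₁ = -476, D₂ = -476
f: reduced (well bottom): (10,-2,12) with a≤c, −a<b≤a
g: flip: (15,2,8)→(8,-2,15)
g: reduced (well bottom): (8,-2,15) with a≤c, −a<b≤a
reduced forms (10, -2, 12) vs (8, -2, 15) ⇒ inequivalent

no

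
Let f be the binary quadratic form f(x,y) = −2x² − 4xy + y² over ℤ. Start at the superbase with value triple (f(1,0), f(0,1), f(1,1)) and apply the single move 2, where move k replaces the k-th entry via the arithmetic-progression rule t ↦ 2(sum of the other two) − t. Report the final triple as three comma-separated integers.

start (-2,1,-5) = (f(1,0),f(0,1),f(1,1))
replace slot 2: 2·((-2)+(-5)) − 1 = -15 → (-2,-15,-5)

-2,-15,-5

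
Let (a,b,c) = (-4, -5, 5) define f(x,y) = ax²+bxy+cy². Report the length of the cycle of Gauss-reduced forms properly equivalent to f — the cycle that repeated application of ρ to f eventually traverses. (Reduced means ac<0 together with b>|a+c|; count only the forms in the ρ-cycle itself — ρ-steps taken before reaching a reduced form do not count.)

D = 105, ⌊√D⌋ = 10
descent: ρ → (5,5,-4)  [lands on river]
river: ρ → (-4,3,6)
river: ρ → (6,9,-1)
river: ρ → (-1,9,6)
river: ρ → (6,3,-4)
river: ρ → (-4,5,5)
ρ-cycle length = 6 (tail of 1 descent step not counted)

6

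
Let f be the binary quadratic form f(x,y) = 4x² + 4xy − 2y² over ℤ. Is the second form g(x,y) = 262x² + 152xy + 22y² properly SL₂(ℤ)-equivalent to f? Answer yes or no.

D₁ = 48, D₂ = 48
river cycle of f (length 2): (-2, 4, 4), (4, 4, -2)
river cycle of g (length 2): (4, 4, -2), (-2, 4, 4)
cycles coincide ⇒ equivalent

yes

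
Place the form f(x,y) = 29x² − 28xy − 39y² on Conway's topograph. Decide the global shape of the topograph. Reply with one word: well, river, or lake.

D = b²−4ac = (-28)² − 4·29·(-39) = 5308
D > 0 non-square ⇒ indefinite ⇒ periodic river

river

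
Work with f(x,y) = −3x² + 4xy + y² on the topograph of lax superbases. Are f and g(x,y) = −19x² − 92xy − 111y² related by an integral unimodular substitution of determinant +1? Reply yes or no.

D₁ = 28, D₂ = 28
river cycle of f (length 4): (1, 4, -3), (-3, 2, 2), (2, 2, -3), (-3, 4, 1)
river cycle of g (length 4): (-3, 4, 1), (1, 4, -3), (-3, 2, 2), (2, 2, -3)
cycles coincide ⇒ equivalent

yes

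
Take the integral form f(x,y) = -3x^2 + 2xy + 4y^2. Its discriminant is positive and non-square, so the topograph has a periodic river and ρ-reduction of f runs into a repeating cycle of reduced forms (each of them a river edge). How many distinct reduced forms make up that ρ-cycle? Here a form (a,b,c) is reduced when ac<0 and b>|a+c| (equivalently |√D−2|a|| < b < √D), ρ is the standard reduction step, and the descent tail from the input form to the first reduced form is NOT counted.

D = 52, ⌊√D⌋ = 7
river: ρ → (4,6,-1)
river: ρ → (-1,6,4)
river: ρ → (4,2,-3)
river: ρ → (-3,4,3)
river: ρ → (3,2,-4)
river: ρ → (-4,6,1)
river: ρ → (1,6,-4)
river: ρ → (-4,2,3)
river: ρ → (3,4,-3)
river: ρ → (-3,2,4)
ρ-cycle length = 10 (tail of 0 descent steps not counted)

10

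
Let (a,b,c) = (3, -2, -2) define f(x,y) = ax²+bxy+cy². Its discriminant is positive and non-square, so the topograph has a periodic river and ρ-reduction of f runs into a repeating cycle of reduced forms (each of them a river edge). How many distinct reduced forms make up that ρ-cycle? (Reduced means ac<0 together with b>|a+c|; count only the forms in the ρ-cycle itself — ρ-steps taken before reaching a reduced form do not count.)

D = 28, ⌊√D⌋ = 5
descent: ρ → (-2,2,3)  [lands on river]
river: ρ → (3,4,-1)
river: ρ → (-1,4,3)
river: ρ → (3,2,-2)
ρ-cycle length = 4 (tail of 1 descent step not counted)

4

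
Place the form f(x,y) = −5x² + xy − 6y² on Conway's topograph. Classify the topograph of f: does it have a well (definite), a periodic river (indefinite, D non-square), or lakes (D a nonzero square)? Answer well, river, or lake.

D = b²−4ac = 1² − 4·(-5)·(-6) = -119
D < 0 ⇒ definite ⇒ every region one sign ⇒ single well

well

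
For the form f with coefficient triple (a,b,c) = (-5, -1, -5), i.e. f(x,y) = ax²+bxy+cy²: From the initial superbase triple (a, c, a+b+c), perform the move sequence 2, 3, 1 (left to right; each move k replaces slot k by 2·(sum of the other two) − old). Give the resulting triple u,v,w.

start (-5,-5,-11) = (f(1,0),f(0,1),f(1,1))
replace slot 2: 2·((-5)+(-11)) − (-5) = -27 → (-5,-27,-11)
replace slot 3: 2·((-5)+(-27)) − (-11) = -53 → (-5,-27,-53)
replace slot 1: 2·((-27)+(-53)) − (-5) = -155 → (-155,-27,-53)

-155,-27,-53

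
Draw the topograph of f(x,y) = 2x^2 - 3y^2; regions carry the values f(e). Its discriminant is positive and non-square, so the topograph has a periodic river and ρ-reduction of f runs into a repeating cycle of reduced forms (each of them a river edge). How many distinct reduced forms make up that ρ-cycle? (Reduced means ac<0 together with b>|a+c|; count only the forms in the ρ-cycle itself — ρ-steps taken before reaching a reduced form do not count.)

D = 24, ⌊√D⌋ = 4
descent: ρ → (-3,0,2)
descent: ρ → (2,4,-1)  [lands on river]
river: ρ → (-1,4,2)
ρ-cycle length = 2 (tail of 2 descent steps not counted)

2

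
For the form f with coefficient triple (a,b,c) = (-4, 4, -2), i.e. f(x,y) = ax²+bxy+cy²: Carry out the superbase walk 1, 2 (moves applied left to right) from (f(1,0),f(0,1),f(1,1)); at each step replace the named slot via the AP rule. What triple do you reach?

start (-4,-2,-2) = (f(1,0),f(0,1),f(1,1))
replace slot 1: 2·((-2)+(-2)) − (-4) = -4 → (-4,-2,-2)
replace slot 2: 2·((-4)+(-2)) − (-2) = -10 → (-4,-10,-2)

-4,-10,-2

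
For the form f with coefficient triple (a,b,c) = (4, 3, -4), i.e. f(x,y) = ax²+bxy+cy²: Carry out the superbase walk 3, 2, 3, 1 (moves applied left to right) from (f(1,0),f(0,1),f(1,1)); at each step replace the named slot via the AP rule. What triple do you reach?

start (4,-4,3) = (f(1,0),f(0,1),f(1,1))
replace slot 3: 2·(4+(-4)) − 3 = -3 → (4,-4,-3)
replace slot 2: 2·(4+(-3)) − (-4) = 6 → (4,6,-3)
replace slot 3: 2·(4+6) − (-3) = 23 → (4,6,23)
replace slot 1: 2·(6+23) − 4 = 54 → (54,6,23)

54,6,23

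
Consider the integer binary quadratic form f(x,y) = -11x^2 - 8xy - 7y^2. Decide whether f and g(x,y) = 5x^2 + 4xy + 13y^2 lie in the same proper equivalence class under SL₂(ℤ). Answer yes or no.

D₁ = -244, D₂ = -244
f is negative-definite; reduce −f:
−f: flip: (11,8,7)→(7,-8,11)
−f: translate: b→6 (≡-8 mod 14), so (7,-8,11)→(7,6,10)
−f: reduced (well bottom): (7,6,10) with a≤c, −a<b≤a
flip sign back: reduced form of f is (-7,-6,-10)
g: reduced (well bottom): (5,4,13) with a≤c, −a<b≤a
reduced forms (-7, -6, -10) vs (5, 4, 13) ⇒ inequivalent

no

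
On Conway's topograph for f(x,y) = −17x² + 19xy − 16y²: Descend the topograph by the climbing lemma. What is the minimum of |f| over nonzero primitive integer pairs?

translate: b→15 (≡-19 mod 34), so (17,-19,16)→(17,15,14)
flip: (17,15,14)→(14,-15,17)
translate: b→13 (≡-15 mod 28), so (14,-15,17)→(14,13,16)
reduced (well bottom): (14,13,16) with a≤c, −a<b≤a
well minimum |f| = |-14| = 14 (negative-definite)

14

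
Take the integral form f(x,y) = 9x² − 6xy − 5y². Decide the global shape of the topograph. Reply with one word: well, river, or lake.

D = b²−4ac = (-6)² − 4·9·(-5) = 216
D > 0 non-square ⇒ indefinite ⇒ periodic river

river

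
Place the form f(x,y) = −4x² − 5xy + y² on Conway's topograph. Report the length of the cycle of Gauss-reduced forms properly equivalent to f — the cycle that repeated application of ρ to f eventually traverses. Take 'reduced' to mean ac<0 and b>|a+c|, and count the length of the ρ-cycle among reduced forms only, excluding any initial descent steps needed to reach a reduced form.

D = 41, ⌊√D⌋ = 6
descent: ρ → (1,5,-4)  [lands on river]
river: ρ → (-4,3,2)
river: ρ → (2,5,-2)
river: ρ → (-2,3,4)
river: ρ → (4,5,-1)
river: ρ → (-1,5,4)
river: ρ → (4,3,-2)
river: ρ → (-2,5,2)
river: ρ → (2,3,-4)
river: ρ → (-4,5,1)
ρ-cycle length = 10 (tail of 1 descent step not counted)

10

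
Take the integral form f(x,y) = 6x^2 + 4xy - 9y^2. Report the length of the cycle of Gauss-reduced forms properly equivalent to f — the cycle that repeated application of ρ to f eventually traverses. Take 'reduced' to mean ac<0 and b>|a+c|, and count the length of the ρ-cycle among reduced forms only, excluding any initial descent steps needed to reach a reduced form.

D = 232, ⌊√D⌋ = 15
river: ρ → (-9,14,1)
river: ρ → (1,14,-9)
river: ρ → (-9,4,6)
river: ρ → (6,8,-7)
river: ρ → (-7,6,7)
river: ρ → (7,8,-6)
river: ρ → (-6,4,9)
river: ρ → (9,14,-1)
river: ρ → (-1,14,9)
river: ρ → (9,4,-6)
river: ρ → (-6,8,7)
river: ρ → (7,6,-7)
river: ρ → (-7,8,6)
river: ρ → (6,4,-9)
ρ-cycle length = 14 (tail of 0 descent steps not counted)

14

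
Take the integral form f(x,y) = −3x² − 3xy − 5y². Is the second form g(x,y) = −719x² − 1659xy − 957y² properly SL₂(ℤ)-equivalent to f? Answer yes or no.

D₁ = -51, D₂ = -51
f is negative-definite; reduce −f:
−f: reduced (well bottom): (3,3,5) with a≤c, −a<b≤a
flip sign back: reduced form of f is (-3,-3,-5)
g is negative-definite; reduce −g:
−g: translate: b→221 (≡1659 mod 1438), so (719,1659,957)→(719,221,17)
−g: flip: (719,221,17)→(17,-221,719)
−g: translate: b→17 (≡-221 mod 34), so (17,-221,719)→(17,17,5)
−g: flip: (17,17,5)→(5,-17,17)
−g: translate: b→3 (≡-17 mod 10), so (5,-17,17)→(5,3,3)
−g: flip: (5,3,3)→(3,-3,5)
−g: translate: b→3 (≡-3 mod 6), so (3,-3,5)→(3,3,5)
−g: reduced (well bottom): (3,3,5) with a≤c, −a<b≤a
flip sign back: reduced form of g is (-3,-3,-5)
reduced forms (-3, -3, -5) vs (-3, -3, -5) ⇒ equivalent

yes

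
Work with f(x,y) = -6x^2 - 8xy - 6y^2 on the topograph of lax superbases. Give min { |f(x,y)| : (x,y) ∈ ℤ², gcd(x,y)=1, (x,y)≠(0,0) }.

translate: b→-4 (≡8 mod 12), so (6,8,6)→(6,-4,4)
flip: (6,-4,4)→(4,4,6)
reduced (well bottom): (4,4,6) with a≤c, −a<b≤a
well minimum |f| = |-4| = 4 (negative-definite)

4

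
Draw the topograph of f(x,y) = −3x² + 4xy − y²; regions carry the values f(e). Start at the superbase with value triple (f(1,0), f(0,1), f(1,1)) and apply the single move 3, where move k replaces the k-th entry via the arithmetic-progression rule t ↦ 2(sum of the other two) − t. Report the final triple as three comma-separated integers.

start (-3,-1,0) = (f(1,0),f(0,1),f(1,1))
replace slot 3: 2·((-3)+(-1)) − 0 = -8 → (-3,-1,-8)

-3,-1,-8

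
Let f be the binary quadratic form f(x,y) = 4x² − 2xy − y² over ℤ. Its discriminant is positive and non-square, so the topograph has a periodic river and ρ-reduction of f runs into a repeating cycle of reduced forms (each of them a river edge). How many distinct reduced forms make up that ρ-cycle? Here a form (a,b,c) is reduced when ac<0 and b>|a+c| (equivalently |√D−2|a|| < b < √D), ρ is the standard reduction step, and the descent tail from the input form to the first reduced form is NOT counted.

D = 20, ⌊√D⌋ = 4
descent: ρ → (-1,4,1)  [lands on river]
river: ρ → (1,4,-1)
ρ-cycle length = 2 (tail of 1 descent step not counted)

2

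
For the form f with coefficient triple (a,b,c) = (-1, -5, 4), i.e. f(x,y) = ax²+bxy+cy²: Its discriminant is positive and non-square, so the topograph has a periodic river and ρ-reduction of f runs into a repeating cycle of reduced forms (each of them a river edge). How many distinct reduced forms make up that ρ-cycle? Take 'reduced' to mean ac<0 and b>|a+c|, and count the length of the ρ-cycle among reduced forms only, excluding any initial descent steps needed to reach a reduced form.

D = 41, ⌊√D⌋ = 6
descent: ρ → (4,5,-1)  [lands on river]
river: ρ → (-1,5,4)
river: ρ → (4,3,-2)
river: ρ → (-2,5,2)
river: ρ → (2,3,-4)
river: ρ → (-4,5,1)
river: ρ → (1,5,-4)
river: ρ → (-4,3,2)
river: ρ → (2,5,-2)
river: ρ → (-2,3,4)
ρ-cycle length = 10 (tail of 1 descent step not counted)

10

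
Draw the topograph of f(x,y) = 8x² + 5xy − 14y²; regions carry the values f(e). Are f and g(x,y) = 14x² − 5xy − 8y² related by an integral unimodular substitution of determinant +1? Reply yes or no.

D₁ = 473, D₂ = 473
river cycle of f (length 4): (8, 21, -1), (-1, 21, 8), (8, 11, -11), (-11, 11, 8)
river cycle of g (length 4): (-8, 21, 1), (1, 21, -8), (-8, 11, 11), (11, 11, -8)
cycles differ ⇒ inequivalent

no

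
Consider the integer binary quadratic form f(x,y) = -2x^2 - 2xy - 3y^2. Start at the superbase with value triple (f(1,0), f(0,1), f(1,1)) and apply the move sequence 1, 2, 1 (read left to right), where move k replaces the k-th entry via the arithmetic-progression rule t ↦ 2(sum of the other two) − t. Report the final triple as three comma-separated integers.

start (-2,-3,-7) = (f(1,0),f(0,1),f(1,1))
replace slot 1: 2·((-3)+(-7)) − (-2) = -18 → (-18,-3,-7)
replace slot 2: 2·((-18)+(-7)) − (-3) = -47 → (-18,-47,-7)
replace slot 1: 2·((-47)+(-7)) − (-18) = -90 → (-90,-47,-7)

-90,-47,-7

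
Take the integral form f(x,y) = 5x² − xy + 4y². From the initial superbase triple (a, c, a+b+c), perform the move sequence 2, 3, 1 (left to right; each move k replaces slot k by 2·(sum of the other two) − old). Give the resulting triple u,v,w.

start (5,4,8) = (f(1,0),f(0,1),f(1,1))
replace slot 2: 2·(5+8) − 4 = 22 → (5,22,8)
replace slot 3: 2·(5+22) − 8 = 46 → (5,22,46)
replace slot 1: 2·(22+46) − 5 = 131 → (131,22,46)

131,22,46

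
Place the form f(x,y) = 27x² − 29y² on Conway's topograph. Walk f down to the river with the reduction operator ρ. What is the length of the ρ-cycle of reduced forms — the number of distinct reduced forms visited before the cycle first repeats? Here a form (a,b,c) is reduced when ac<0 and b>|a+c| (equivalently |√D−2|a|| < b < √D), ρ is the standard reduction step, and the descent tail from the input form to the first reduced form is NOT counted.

D = 3132, ⌊√D⌋ = 55
descent: ρ → (-29,0,27)
descent: ρ → (27,54,-2)  [lands on river]
river: ρ → (-2,54,27)
ρ-cycle length = 2 (tail of 2 descent steps not counted)

2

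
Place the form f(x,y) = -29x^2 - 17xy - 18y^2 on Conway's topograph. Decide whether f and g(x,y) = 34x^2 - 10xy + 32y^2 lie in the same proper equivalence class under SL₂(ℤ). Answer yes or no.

D₁ = -1799, D₂ = -4252
discriminants differ ⇒ not SL₂(ℤ)-equivalent

no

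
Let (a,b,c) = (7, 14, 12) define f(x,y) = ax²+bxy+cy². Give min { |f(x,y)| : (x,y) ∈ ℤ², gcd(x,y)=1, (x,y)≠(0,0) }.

translate: b→0 (≡14 mod 14), so (7,14,12)→(7,0,5)
flip: (7,0,5)→(5,0,7)
reduced (well bottom): (5,0,7) with a≤c, −a<b≤a
well minimum = a = 5

5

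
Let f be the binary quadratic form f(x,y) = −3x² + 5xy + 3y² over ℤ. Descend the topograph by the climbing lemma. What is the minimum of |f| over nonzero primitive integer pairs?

river: ρ → (3,7,-1)
river: ρ → (-1,7,3)
river: ρ → (3,5,-3)
river: ρ → (-3,7,1)
river: ρ → (1,7,-3)
river: ρ → (-3,5,3)
closes: descent 0, river 6
min |a| on river = 1

1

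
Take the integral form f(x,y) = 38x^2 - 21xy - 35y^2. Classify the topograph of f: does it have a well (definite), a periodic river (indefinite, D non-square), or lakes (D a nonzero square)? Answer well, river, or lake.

D = b²−4ac = (-21)² − 4·38·(-35) = 5761
D > 0 non-square ⇒ indefinite ⇒ periodic river

river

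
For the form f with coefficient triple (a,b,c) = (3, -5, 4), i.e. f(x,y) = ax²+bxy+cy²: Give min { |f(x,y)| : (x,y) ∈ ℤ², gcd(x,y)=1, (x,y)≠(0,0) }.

translate: b→1 (≡-5 mod 6), so (3,-5,4)→(3,1,2)
flip: (3,1,2)→(2,-1,3)
reduced (well bottom): (2,-1,3) with a≤c, −a<b≤a
well minimum = a = 2

2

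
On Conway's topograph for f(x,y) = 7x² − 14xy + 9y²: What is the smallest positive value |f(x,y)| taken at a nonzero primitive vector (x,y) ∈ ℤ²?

translate: b→0 (≡-14 mod 14), so (7,-14,9)→(7,0,2)
flip: (7,0,2)→(2,0,7)
reduced (well bottom): (2,0,7) with a≤c, −a<b≤a
well minimum = a = 2

2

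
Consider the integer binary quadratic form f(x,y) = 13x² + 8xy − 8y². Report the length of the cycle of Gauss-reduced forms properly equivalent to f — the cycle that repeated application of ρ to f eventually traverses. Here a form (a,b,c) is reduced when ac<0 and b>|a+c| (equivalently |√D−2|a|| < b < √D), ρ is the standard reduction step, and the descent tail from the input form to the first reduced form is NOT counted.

D = 480, ⌊√D⌋ = 21
river: ρ → (-8,8,13)
river: ρ → (13,18,-3)
river: ρ → (-3,18,13)
river: ρ → (13,8,-8)
ρ-cycle length = 4 (tail of 0 descent steps not counted)

4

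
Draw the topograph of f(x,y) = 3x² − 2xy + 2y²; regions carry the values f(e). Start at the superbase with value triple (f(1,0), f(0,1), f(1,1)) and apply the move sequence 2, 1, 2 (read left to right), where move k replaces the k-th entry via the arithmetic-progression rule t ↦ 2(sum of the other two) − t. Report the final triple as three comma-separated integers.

start (3,2,3) = (f(1,0),f(0,1),f(1,1))
replace slot 2: 2·(3+3) − 2 = 10 → (3,10,3)
replace slot 1: 2·(10+3) − 3 = 23 → (23,10,3)
replace slot 2: 2·(23+3) − 10 = 42 → (23,42,3)

23,42,3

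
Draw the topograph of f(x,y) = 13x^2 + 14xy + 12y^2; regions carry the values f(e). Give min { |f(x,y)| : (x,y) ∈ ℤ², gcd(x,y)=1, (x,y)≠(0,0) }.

translate: b→-12 (≡14 mod 26), so (13,14,12)→(13,-12,11)
flip: (13,-12,11)→(11,12,13)
translate: b→-10 (≡12 mod 22), so (11,12,13)→(11,-10,12)
reduced (well bottom): (11,-10,12) with a≤c, −a<b≤a
well minimum = a = 11

11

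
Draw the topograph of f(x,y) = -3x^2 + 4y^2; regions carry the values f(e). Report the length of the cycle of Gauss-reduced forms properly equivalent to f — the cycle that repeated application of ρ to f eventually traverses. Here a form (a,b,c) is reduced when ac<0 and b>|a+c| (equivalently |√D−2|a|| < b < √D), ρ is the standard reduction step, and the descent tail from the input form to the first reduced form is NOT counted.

D = 48, ⌊√D⌋ = 6
descent: ρ → (4,0,-3)
descent: ρ → (-3,6,1)  [lands on river]
river: ρ → (1,6,-3)
ρ-cycle length = 2 (tail of 2 descent steps not counted)

2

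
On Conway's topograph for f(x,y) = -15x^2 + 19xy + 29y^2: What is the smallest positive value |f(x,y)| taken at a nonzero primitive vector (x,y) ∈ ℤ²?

river: ρ → (29,39,-5)
river: ρ → (-5,41,21)
river: ρ → (21,43,-3)
river: ρ → (-3,41,35)
river: ρ → (35,29,-9)
river: ρ → (-9,43,7)
river: ρ → (7,41,-15)
river: ρ → (-15,19,29)
closes: descent 0, river 8
min |a| on river = 3

3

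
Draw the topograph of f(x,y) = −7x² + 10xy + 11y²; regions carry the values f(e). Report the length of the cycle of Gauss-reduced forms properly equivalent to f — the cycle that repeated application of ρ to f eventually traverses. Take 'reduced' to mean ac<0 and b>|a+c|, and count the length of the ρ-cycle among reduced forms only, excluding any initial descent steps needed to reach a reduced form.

D = 408, ⌊√D⌋ = 20
river: ρ → (11,12,-6)
river: ρ → (-6,12,11)
river: ρ → (11,10,-7)
river: ρ → (-7,18,3)
river: ρ → (3,18,-7)
river: ρ → (-7,10,11)
ρ-cycle length = 6 (tail of 0 descent steps not counted)

6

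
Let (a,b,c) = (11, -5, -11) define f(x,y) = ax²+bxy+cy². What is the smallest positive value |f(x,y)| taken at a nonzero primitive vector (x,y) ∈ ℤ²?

descent: ρ → (-11,5,11)  [lands on river]
river: ρ → (11,17,-5)
river: ρ → (-5,13,17)
river: ρ → (17,21,-1)
river: ρ → (-1,21,17)
river: ρ → (17,13,-5)
river: ρ → (-5,17,11)
river: ρ → (11,5,-11)
river: ρ → (-11,17,5)
river: ρ → (5,13,-17)
river: ρ → (-17,21,1)
river: ρ → (1,21,-17)
river: ρ → (-17,13,5)
river: ρ → (5,17,-11)
closes: descent 1, river 14
min |a| on river = 1

1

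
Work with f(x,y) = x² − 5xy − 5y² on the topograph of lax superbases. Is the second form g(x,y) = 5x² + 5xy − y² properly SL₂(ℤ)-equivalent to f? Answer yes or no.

D₁ = 45, D₂ = 45
river cycle of f (length 2): (-5, 5, 1), (1, 5, -5)
river cycle of g (length 2): (-1, 5, 5), (5, 5, -1)
cycles differ ⇒ inequivalent

no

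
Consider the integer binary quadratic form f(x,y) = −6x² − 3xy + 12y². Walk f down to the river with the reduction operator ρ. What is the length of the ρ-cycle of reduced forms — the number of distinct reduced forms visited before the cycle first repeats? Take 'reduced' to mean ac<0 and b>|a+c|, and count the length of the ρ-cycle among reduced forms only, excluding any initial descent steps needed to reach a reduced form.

D = 297, ⌊√D⌋ = 17
descent: ρ → (12,3,-6)
descent: ρ → (-6,9,9)  [lands on river]
river: ρ → (9,9,-6)
river: ρ → (-6,15,3)
river: ρ → (3,15,-6)
ρ-cycle length = 4 (tail of 2 descent steps not counted)

4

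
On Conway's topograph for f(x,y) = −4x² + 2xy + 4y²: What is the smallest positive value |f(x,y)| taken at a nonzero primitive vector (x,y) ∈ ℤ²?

river: ρ → (4,6,-2)
river: ρ → (-2,6,4)
river: ρ → (4,2,-4)
river: ρ → (-4,6,2)
river: ρ → (2,6,-4)
river: ρ → (-4,2,4)
closes: descent 0, river 6
min |a| on river = 2

2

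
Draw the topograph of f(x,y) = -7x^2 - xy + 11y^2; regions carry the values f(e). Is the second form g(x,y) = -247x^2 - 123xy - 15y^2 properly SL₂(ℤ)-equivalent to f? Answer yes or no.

D₁ = 309, D₂ = 309
river cycle of f (length 6): (-7, 13, 5), (5, 17, -1), (-1, 17, 5), (5, 13, -7), (-7, 15, 3), (3, 15, -7)
river cycle of g (length 6): (5, 17, -1), (-1, 17, 5), (5, 13, -7), (-7, 15, 3), (3, 15, -7), (-7, 13, 5)
cycles coincide ⇒ equivalent

yes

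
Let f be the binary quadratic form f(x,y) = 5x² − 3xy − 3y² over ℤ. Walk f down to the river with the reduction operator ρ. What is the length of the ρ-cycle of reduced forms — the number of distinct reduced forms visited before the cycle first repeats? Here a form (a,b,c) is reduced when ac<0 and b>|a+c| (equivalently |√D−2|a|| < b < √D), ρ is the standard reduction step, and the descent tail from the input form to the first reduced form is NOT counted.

D = 69, ⌊√D⌋ = 8
descent: ρ → (-3,3,5)  [lands on river]
river: ρ → (5,7,-1)
river: ρ → (-1,7,5)
river: ρ → (5,3,-3)
ρ-cycle length = 4 (tail of 1 descent step not counted)

4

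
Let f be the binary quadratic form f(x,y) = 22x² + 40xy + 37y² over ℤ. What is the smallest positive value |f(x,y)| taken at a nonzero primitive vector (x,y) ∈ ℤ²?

translate: b→-4 (≡40 mod 44), so (22,40,37)→(22,-4,19)
flip: (22,-4,19)→(19,4,22)
reduced (well bottom): (19,4,22) with a≤c, −a<b≤a
well minimum = a = 19

19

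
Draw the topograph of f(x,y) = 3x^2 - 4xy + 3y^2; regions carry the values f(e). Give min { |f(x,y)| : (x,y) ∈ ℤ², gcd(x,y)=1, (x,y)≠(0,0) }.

translate: b→2 (≡-4 mod 6), so (3,-4,3)→(3,2,2)
flip: (3,2,2)→(2,-2,3)
translate: b→2 (≡-2 mod 4), so (2,-2,3)→(2,2,3)
reduced (well bottom): (2,2,3) with a≤c, −a<b≤a
well minimum = a = 2

2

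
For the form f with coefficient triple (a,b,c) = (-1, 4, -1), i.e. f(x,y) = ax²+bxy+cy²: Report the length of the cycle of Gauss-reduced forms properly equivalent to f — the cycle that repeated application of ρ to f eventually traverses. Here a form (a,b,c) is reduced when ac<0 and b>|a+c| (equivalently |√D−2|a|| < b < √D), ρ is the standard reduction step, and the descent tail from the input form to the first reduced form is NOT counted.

D = 12, ⌊√D⌋ = 3
descent: ρ → (-1,2,2)  [lands on river]
river: ρ → (2,2,-1)
ρ-cycle length = 2 (tail of 1 descent step not counted)

2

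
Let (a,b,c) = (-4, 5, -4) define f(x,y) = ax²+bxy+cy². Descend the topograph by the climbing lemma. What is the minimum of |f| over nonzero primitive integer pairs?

translate: b→3 (≡-5 mod 8), so (4,-5,4)→(4,3,3)
flip: (4,3,3)→(3,-3,4)
translate: b→3 (≡-3 mod 6), so (3,-3,4)→(3,3,4)
reduced (well bottom): (3,3,4) with a≤c, −a<b≤a
well minimum |f| = |-3| = 3 (negative-definite)

3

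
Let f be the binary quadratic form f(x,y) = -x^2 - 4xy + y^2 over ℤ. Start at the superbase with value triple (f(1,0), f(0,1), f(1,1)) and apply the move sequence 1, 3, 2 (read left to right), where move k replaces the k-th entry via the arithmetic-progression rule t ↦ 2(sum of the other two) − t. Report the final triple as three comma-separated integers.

start (-1,1,-4) = (f(1,0),f(0,1),f(1,1))
replace slot 1: 2·(1+(-4)) − (-1) = -5 → (-5,1,-4)
replace slot 3: 2·((-5)+1) − (-4) = -4 → (-5,1,-4)
replace slot 2: 2·((-5)+(-4)) − 1 = -19 → (-5,-19,-4)

-5,-19,-4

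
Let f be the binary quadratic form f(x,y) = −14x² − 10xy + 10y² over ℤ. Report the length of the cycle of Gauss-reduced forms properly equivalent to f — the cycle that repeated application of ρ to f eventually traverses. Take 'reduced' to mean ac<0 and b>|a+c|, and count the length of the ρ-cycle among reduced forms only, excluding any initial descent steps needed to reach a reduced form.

D = 660, ⌊√D⌋ = 25
descent: ρ → (10,10,-14)  [lands on river]
river: ρ → (-14,18,6)
river: ρ → (6,18,-14)
river: ρ → (-14,10,10)
ρ-cycle length = 4 (tail of 1 descent step not counted)

4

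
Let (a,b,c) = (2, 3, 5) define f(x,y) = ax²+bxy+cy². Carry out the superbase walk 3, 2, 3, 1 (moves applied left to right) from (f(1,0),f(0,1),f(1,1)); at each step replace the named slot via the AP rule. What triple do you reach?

start (2,5,10) = (f(1,0),f(0,1),f(1,1))
replace slot 3: 2·(2+5) − 10 = 4 → (2,5,4)
replace slot 2: 2·(2+4) − 5 = 7 → (2,7,4)
replace slot 3: 2·(2+7) − 4 = 14 → (2,7,14)
replace slot 1: 2·(7+14) − 2 = 40 → (40,7,14)

40,7,14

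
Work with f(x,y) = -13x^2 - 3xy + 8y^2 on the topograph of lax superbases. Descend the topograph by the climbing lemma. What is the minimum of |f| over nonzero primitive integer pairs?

descent: ρ → (8,19,-2)  [lands on river]
river: ρ → (-2,17,17)
river: ρ → (17,17,-2)
river: ρ → (-2,19,8)
river: ρ → (8,13,-8)
river: ρ → (-8,19,2)
river: ρ → (2,17,-17)
river: ρ → (-17,17,2)
river: ρ → (2,19,-8)
river: ρ → (-8,13,8)
closes: descent 1, river 10
min |a| on river = 2

2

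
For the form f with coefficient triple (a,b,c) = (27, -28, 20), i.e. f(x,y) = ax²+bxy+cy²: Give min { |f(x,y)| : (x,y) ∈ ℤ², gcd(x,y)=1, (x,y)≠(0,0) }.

translate: b→26 (≡-28 mod 54), so (27,-28,20)→(27,26,19)
flip: (27,26,19)→(19,-26,27)
translate: b→12 (≡-26 mod 38), so (19,-26,27)→(19,12,20)
reduced (well bottom): (19,12,20) with a≤c, −a<b≤a
well minimum = a = 19

19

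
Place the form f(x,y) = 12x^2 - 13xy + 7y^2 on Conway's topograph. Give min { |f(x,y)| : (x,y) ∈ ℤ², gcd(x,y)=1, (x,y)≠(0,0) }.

translate: b→11 (≡-13 mod 24), so (12,-13,7)→(12,11,6)
flip: (12,11,6)→(6,-11,12)
translate: b→1 (≡-11 mod 12), so (6,-11,12)→(6,1,7)
reduced (well bottom): (6,1,7) with a≤c, −a<b≤a
well minimum = a = 6

6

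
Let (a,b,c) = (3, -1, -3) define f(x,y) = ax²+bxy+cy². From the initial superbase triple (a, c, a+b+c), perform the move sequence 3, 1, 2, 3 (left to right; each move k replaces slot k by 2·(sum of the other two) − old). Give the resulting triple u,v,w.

start (3,-3,-1) = (f(1,0),f(0,1),f(1,1))
replace slot 3: 2·(3+(-3)) − (-1) = 1 → (3,-3,1)
replace slot 1: 2·((-3)+1) − 3 = -7 → (-7,-3,1)
replace slot 2: 2·((-7)+1) − (-3) = -9 → (-7,-9,1)
replace slot 3: 2·((-7)+(-9)) − 1 = -33 → (-7,-9,-33)

-7,-9,-33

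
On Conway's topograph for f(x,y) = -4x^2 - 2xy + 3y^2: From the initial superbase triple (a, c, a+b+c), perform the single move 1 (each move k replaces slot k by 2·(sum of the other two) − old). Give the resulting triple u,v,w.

start (-4,3,-3) = (f(1,0),f(0,1),f(1,1))
replace slot 1: 2·(3+(-3)) − (-4) = 4 → (4,3,-3)

4,3,-3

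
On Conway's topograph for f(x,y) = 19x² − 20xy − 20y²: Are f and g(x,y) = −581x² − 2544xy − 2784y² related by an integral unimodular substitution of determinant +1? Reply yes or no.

D₁ = 1920, D₂ = 1920
river cycle of f (length 8): (-20, 20, 19), (19, 18, -21), (-21, 24, 16), (16, 40, -5), (-5, 40, 16), (16, 24, -21), (-21, 18, 19), (19, 20, -20)
river cycle of g (length 8): (-20, 20, 19), (19, 18, -21), (-21, 24, 16), (16, 40, -5), (-5, 40, 16), (16, 24, -21), (-21, 18, 19), (19, 20, -20)
cycles coincide ⇒ equivalent

yes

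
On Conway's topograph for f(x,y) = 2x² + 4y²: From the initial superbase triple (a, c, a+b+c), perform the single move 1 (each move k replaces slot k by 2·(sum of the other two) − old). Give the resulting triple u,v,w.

start (2,4,6) = (f(1,0),f(0,1),f(1,1))
replace slot 1: 2·(4+6) − 2 = 18 → (18,4,6)

18,4,6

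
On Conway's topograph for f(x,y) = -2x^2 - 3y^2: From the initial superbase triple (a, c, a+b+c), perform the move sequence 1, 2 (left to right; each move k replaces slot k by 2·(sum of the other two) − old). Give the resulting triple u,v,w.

start (-2,-3,-5) = (f(1,0),f(0,1),f(1,1))
replace slot 1: 2·((-3)+(-5)) − (-2) = -14 → (-14,-3,-5)
replace slot 2: 2·((-14)+(-5)) − (-3) = -35 → (-14,-35,-5)

-14,-35,-5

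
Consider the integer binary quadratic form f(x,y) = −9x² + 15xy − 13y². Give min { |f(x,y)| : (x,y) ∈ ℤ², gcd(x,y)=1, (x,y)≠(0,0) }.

translate: b→3 (≡-15 mod 18), so (9,-15,13)→(9,3,7)
flip: (9,3,7)→(7,-3,9)
reduced (well bottom): (7,-3,9) with a≤c, −a<b≤a
well minimum |f| = |-7| = 7 (negative-definite)

7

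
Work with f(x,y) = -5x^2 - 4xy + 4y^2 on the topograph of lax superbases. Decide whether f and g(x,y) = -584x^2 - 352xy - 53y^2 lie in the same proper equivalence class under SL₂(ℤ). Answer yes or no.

D₁ = 96, D₂ = 96
river cycle of f (length 4): (4, 4, -5), (-5, 6, 3), (3, 6, -5), (-5, 4, 4)
river cycle of g (length 4): (-5, 6, 3), (3, 6, -5), (-5, 4, 4), (4, 4, -5)
cycles coincide ⇒ equivalent

yes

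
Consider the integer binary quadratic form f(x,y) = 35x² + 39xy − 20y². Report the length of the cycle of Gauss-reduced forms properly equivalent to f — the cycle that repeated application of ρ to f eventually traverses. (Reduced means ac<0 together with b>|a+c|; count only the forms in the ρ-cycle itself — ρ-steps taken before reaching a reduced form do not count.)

D = 4321, ⌊√D⌋ = 65
river: ρ → (-20,41,33)
river: ρ → (33,25,-28)
river: ρ → (-28,31,30)
river: ρ → (30,29,-29)
river: ρ → (-29,29,30)
river: ρ → (30,31,-28)
river: ρ → (-28,25,33)
river: ρ → (33,41,-20)
river: ρ → (-20,39,35)
river: ρ → (35,31,-24)
river: ρ → (-24,65,1)
river: ρ → (1,65,-24)
river: ρ → (-24,31,35)
river: ρ → (35,39,-20)
ρ-cycle length = 14 (tail of 0 descent steps not counted)

14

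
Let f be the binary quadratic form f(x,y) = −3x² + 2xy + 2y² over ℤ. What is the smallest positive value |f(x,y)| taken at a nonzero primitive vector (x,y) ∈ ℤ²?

river: ρ → (2,2,-3)
river: ρ → (-3,4,1)
river: ρ → (1,4,-3)
river: ρ → (-3,2,2)
closes: descent 0, river 4
min |a| on river = 1

1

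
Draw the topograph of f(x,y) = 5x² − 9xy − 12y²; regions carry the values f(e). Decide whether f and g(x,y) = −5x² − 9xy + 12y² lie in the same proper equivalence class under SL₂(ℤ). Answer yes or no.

D₁ = 321, D₂ = 321
river cycle of f (length 6): (-12, 9, 5), (5, 11, -10), (-10, 9, 6), (6, 15, -4), (-4, 17, 2), (2, 15, -12)
river cycle of g (length 6): (12, 9, -5), (-5, 11, 10), (10, 9, -6), (-6, 15, 4), (4, 17, -2), (-2, 15, 12)
cycles differ ⇒ inequivalent

no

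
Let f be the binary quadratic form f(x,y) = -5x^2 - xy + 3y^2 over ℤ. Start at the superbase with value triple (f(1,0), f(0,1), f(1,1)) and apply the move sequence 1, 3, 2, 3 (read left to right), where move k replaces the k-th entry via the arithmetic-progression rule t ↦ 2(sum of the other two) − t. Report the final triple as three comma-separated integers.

start (-5,3,-3) = (f(1,0),f(0,1),f(1,1))
replace slot 1: 2·(3+(-3)) − (-5) = 5 → (5,3,-3)
replace slot 3: 2·(5+3) − (-3) = 19 → (5,3,19)
replace slot 2: 2·(5+19) − 3 = 45 → (5,45,19)
replace slot 3: 2·(5+45) − 19 = 81 → (5,45,81)

5,45,81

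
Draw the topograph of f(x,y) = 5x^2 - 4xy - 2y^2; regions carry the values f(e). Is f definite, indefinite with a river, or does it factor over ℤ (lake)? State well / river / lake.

D = b²−4ac = (-4)² − 4·5·(-2) = 56
D > 0 non-square ⇒ indefinite ⇒ periodic river

river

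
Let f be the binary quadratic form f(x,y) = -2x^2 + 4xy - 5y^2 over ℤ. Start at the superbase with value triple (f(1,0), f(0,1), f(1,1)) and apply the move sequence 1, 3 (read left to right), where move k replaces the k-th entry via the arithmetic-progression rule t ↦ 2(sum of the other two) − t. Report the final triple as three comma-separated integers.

start (-2,-5,-3) = (f(1,0),f(0,1),f(1,1))
replace slot 1: 2·((-5)+(-3)) − (-2) = -14 → (-14,-5,-3)
replace slot 3: 2·((-14)+(-5)) − (-3) = -35 → (-14,-5,-35)

-14,-5,-35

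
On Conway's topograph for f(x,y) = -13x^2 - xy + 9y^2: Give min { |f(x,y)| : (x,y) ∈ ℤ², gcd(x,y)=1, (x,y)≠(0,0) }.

descent: ρ → (9,19,-3)  [lands on river]
river: ρ → (-3,17,15)
river: ρ → (15,13,-5)
river: ρ → (-5,17,9)
closes: descent 1, river 4
min |a| on river = 3

3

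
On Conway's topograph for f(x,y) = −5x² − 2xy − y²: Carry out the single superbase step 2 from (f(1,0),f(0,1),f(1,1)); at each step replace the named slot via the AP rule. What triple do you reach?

start (-5,-1,-8) = (f(1,0),f(0,1),f(1,1))
replace slot 2: 2·((-5)+(-8)) − (-1) = -25 → (-5,-25,-8)

-5,-25,-8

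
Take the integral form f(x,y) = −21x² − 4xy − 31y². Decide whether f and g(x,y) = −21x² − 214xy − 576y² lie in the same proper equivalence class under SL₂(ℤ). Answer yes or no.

D₁ = -2588, D₂ = -2588
f is negative-definite; reduce −f:
−f: reduced (well bottom): (21,4,31) with a≤c, −a<b≤a
flip sign back: reduced form of f is (-21,-4,-31)
g is negative-definite; reduce −g:
−g: translate: b→4 (≡214 mod 42), so (21,214,576)→(21,4,31)
−g: reduced (well bottom): (21,4,31) with a≤c, −a<b≤a
flip sign back: reduced form of g is (-21,-4,-31)
reduced forms (-21, -4, -31) vs (-21, -4, -31) ⇒ equivalent

yes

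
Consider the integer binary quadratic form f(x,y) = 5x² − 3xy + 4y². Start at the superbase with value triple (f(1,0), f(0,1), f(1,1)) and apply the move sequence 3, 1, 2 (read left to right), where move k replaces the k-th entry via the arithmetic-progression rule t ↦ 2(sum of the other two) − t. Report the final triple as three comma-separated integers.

start (5,4,6) = (f(1,0),f(0,1),f(1,1))
replace slot 3: 2·(5+4) − 6 = 12 → (5,4,12)
replace slot 1: 2·(4+12) − 5 = 27 → (27,4,12)
replace slot 2: 2·(27+12) − 4 = 74 → (27,74,12)

27,74,12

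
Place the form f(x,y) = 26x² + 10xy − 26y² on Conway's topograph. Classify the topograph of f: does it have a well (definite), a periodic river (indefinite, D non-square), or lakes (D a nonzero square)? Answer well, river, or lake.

D = b²−4ac = 10² − 4·26·(-26) = 2804
D > 0 non-square ⇒ indefinite ⇒ periodic river

river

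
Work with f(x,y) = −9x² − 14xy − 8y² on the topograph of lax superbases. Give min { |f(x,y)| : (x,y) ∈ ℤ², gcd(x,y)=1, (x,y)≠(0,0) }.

translate: b→-4 (≡14 mod 18), so (9,14,8)→(9,-4,3)
flip: (9,-4,3)→(3,4,9)
translate: b→-2 (≡4 mod 6), so (3,4,9)→(3,-2,8)
reduced (well bottom): (3,-2,8) with a≤c, −a<b≤a
well minimum |f| = |-3| = 3 (negative-definite)

3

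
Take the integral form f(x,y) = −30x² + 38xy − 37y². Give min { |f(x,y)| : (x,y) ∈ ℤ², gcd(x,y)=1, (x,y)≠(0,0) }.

translate: b→22 (≡-38 mod 60), so (30,-38,37)→(30,22,29)
flip: (30,22,29)→(29,-22,30)
reduced (well bottom): (29,-22,30) with a≤c, −a<b≤a
well minimum |f| = |-29| = 29 (negative-definite)

29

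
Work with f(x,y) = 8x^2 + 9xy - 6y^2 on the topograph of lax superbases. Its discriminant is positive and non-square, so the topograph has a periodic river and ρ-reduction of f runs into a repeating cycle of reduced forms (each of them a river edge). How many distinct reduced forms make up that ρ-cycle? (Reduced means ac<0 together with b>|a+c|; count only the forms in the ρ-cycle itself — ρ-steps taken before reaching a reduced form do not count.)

D = 273, ⌊√D⌋ = 16
river: ρ → (-6,15,2)
river: ρ → (2,13,-13)
river: ρ → (-13,13,2)
river: ρ → (2,15,-6)
river: ρ → (-6,9,8)
river: ρ → (8,7,-7)
river: ρ → (-7,7,8)
river: ρ → (8,9,-6)
ρ-cycle length = 8 (tail of 0 descent steps not counted)

8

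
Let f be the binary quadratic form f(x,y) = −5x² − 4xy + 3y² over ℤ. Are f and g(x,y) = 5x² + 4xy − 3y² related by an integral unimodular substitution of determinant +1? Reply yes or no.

D₁ = 76, D₂ = 76
river cycle of f (length 6): (3, 4, -5), (-5, 6, 2), (2, 6, -5), (-5, 4, 3), (3, 8, -1), (-1, 8, 3)
river cycle of g (length 6): (-3, 8, 1), (1, 8, -3), (-3, 4, 5), (5, 6, -2), (-2, 6, 5), (5, 4, -3)
cycles differ ⇒ inequivalent

no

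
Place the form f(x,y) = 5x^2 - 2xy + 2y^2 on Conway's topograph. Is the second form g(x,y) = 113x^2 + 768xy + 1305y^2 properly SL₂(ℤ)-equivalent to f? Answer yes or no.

D₁ = -36, D₂ = -36
f: flip: (5,-2,2)→(2,2,5)
f: reduced (well bottom): (2,2,5) with a≤c, −a<b≤a
g: translate: b→90 (≡768 mod 226), so (113,768,1305)→(113,90,18)
g: flip: (113,90,18)→(18,-90,113)
g: translate: b→18 (≡-90 mod 36), so (18,-90,113)→(18,18,5)
g: flip: (18,18,5)→(5,-18,18)
g: translate: b→2 (≡-18 mod 10), so (5,-18,18)→(5,2,2)
g: flip: (5,2,2)→(2,-2,5)
g: translate: b→2 (≡-2 mod 4), so (2,-2,5)→(2,2,5)
g: reduced (well bottom): (2,2,5) with a≤c, −a<b≤a
reduced forms (2, 2, 5) vs (2, 2, 5) ⇒ equivalent

yes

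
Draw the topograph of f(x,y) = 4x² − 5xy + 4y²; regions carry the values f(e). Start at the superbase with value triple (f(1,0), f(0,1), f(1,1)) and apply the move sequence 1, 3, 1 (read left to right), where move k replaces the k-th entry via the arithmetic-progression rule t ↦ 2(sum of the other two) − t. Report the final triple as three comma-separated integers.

start (4,4,3) = (f(1,0),f(0,1),f(1,1))
replace slot 1: 2·(4+3) − 4 = 10 → (10,4,3)
replace slot 3: 2·(10+4) − 3 = 25 → (10,4,25)
replace slot 1: 2·(4+25) − 10 = 48 → (48,4,25)

48,4,25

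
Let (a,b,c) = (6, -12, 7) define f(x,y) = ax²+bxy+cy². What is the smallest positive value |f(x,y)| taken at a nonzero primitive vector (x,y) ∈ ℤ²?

translate: b→0 (≡-12 mod 12), so (6,-12,7)→(6,0,1)
flip: (6,0,1)→(1,0,6)
reduced (well bottom): (1,0,6) with a≤c, −a<b≤a
well minimum = a = 1

1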